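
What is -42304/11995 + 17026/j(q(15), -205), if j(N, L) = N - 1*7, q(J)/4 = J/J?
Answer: -204353782/35985 ≈ -5678.9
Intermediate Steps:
q(J) = 4 (q(J) = 4*(J/J) = 4*1 = 4)
j(N, L) = -7 + N (j(N, L) = N - 7 = -7 + N)
-42304/11995 + 17026/j(q(15), -205) = -42304/11995 + 17026/(-7 + 4) = -42304*1/11995 + 17026/(-3) = -42304/11995 + 17026*(-⅓) = -42304/11995 - 17026/3 = -204353782/35985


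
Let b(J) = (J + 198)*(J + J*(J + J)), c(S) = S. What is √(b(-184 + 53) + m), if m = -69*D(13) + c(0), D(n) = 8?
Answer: √2290245 ≈ 1513.4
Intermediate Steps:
m = -552 (m = -69*8 + 0 = -552 + 0 = -552)
b(J) = (198 + J)*(J + 2*J²) (b(J) = (198 + J)*(J + J*(2*J)) = (198 + J)*(J + 2*J²))
√(b(-184 + 53) + m) = √((-184 + 53)*(198 + 2*(-184 + 53)² + 397*(-184 + 53)) - 552) = √(-131*(198 + 2*(-131)² + 397*(-131)) - 552) = √(-131*(198 + 2*17161 - 52007) - 552) = √(-131*(198 + 34322 - 52007) - 552) = √(-131*(-17487) - 552) = √(2290797 - 552) = √2290245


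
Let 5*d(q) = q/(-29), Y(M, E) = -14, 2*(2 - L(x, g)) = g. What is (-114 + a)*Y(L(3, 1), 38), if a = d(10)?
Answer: 46312/29 ≈ 1597.0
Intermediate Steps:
L(x, g) = 2 - g/2
d(q) = -q/145 (d(q) = (q/(-29))/5 = (q*(-1/29))/5 = (-q/29)/5 = -q/145)
a = -2/29 (a = -1/145*10 = -2/29 ≈ -0.068966)
(-114 + a)*Y(L(3, 1), 38) = (-114 - 2/29)*(-14) = -3308/29*(-14) = 46312/29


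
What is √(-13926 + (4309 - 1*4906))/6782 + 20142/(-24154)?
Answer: -10071/12077 + I*√14523/6782 ≈ -0.8339 + 0.017769*I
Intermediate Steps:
√(-13926 + (4309 - 1*4906))/6782 + 20142/(-24154) = √(-13926 + (4309 - 4906))*(1/6782) + 20142*(-1/24154) = √(-13926 - 597)*(1/6782) - 10071/12077 = √(-14523)*(1/6782) - 10071/12077 = (I*√14523)*(1/6782) - 10071/12077 = I*√14523/6782 - 10071/12077 = -10071/12077 + I*√14523/6782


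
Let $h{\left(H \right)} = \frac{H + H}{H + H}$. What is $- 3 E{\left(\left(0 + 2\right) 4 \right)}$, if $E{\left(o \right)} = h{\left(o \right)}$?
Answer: $-3$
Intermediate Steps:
$h{\left(H \right)} = 1$ ($h{\left(H \right)} = \frac{2 H}{2 H} = 2 H \frac{1}{2 H} = 1$)
$E{\left(o \right)} = 1$
$- 3 E{\left(\left(0 + 2\right) 4 \right)} = \left(-3\right) 1 = -3$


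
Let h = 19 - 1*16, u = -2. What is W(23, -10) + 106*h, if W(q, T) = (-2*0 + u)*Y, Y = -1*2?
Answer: 322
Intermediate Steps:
Y = -2
W(q, T) = 4 (W(q, T) = (-2*0 - 2)*(-2) = (0 - 2)*(-2) = -2*(-2) = 4)
h = 3 (h = 19 - 16 = 3)
W(23, -10) + 106*h = 4 + 106*3 = 4 + 318 = 322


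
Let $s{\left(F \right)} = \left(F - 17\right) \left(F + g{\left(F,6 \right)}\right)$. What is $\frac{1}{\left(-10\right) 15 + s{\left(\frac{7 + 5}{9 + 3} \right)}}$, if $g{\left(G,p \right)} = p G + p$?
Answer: $- \frac{1}{358} \approx -0.0027933$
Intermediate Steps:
$g{\left(G,p \right)} = p + G p$ ($g{\left(G,p \right)} = G p + p = p + G p$)
$s{\left(F \right)} = \left(-17 + F\right) \left(6 + 7 F\right)$ ($s{\left(F \right)} = \left(F - 17\right) \left(F + 6 \left(1 + F\right)\right) = \left(-17 + F\right) \left(F + \left(6 + 6 F\right)\right) = \left(-17 + F\right) \left(6 + 7 F\right)$)
$\frac{1}{\left(-10\right) 15 + s{\left(\frac{7 + 5}{9 + 3} \right)}} = \frac{1}{\left(-10\right) 15 - \left(102 - 7 \frac{\left(7 + 5\right)^{2}}{\left(9 + 3\right)^{2}} + \frac{113 \left(7 + 5\right)}{9 + 3}\right)} = \frac{1}{-150 - \left(102 - 7 \cdot 1^{2} + 113 \cdot 12 \cdot \frac{1}{12}\right)} = \frac{1}{-150 - \left(215 - 7\right)} = \frac{1}{-150 - 208} = \frac{1}{-358} = - \frac{1}{358}$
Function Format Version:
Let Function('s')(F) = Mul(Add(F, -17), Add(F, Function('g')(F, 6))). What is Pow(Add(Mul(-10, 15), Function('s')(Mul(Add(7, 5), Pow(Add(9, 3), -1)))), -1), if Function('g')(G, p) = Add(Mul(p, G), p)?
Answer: Rational(-1, 358) ≈ -0.0027933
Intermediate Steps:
Function('g')(G, p) = Add(p, Mul(G, p)) (Function('g')(G, p) = Add(Mul(G, p), p) = Add(p, Mul(G, p)))
Function('s')(F) = Mul(Add(-17, F), Add(6, Mul(7, F))) (Function('s')(F) = Mul(Add(F, -17), Add(F, Mul(6, Add(1, F)))) = Mul(Add(-17, F), Add(F, Add(6, Mul(6, F)))) = Mul(Add(-17, F), Add(6, Mul(7, F))))
Pow(Add(Mul(-10, 15), Function('s')(Mul(Add(7, 5), Pow(Add(9, 3), -1)))), -1) = Pow(Add(Mul(-10, 15), Add(-102, Mul(-113, Mul(Add(7, 5), Pow(Add(9, 3), -1))), Mul(7, Pow(Mul(Add(7, 5), Pow(Add(9, 3), -1)), 2)))), -1) = Pow(Add(-150, Add(-102, Mul(-113, Mul(12, Pow(12, -1))), Mul(7, Pow(Mul(12, Pow(12, -1)), 2)))), -1) = Pow(Add(-150, Add(-102, Mul(-113, Mul(12, Rational(1, 12))), Mul(7, Pow(Mul(12, Rational(1, 12)), 2)))), -1) = Pow(Add(-150, Add(-102, Mul(-113, 1), Mul(7, Pow(1, 2)))), -1) = Pow(Add(-150, Add(-102, -113, Mul(7, 1))), -1) = Pow(Add(-150, Add(-102, -113, 7)), -1) = Pow(Add(-150, -208), -1) = Pow(-358, -1) = Rational(-1, 358)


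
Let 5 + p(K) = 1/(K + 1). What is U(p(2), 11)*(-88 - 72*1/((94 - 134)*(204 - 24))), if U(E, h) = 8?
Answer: -17598/25 ≈ -703.92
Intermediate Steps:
p(K) = -5 + 1/(1 + K) (p(K) = -5 + 1/(K + 1) = -5 + 1/(1 + K))
U(p(2), 11)*(-88 - 72*1/((94 - 134)*(204 - 24))) = 8*(-88 - 72*1/((94 - 134)*(204 - 24))) = 8*(-88 - 72/((-40*180))) = 8*(-88 - 72/(-7200)) = 8*(-88 - 72*(-1/7200)) = 8*(-88 + 1/100) = 8*(-8799/100) = -17598/25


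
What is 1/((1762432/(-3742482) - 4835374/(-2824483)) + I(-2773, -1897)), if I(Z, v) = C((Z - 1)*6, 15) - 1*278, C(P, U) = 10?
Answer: -5285288393403/1409898118964198 ≈ -0.0037487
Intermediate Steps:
I(Z, v) = -268 (I(Z, v) = 10 - 1*278 = 10 - 278 = -268)
1/((1762432/(-3742482) - 4835374/(-2824483)) + I(-2773, -1897)) = 1/((1762432/(-3742482) - 4835374/(-2824483)) - 268) = 1/((1762432*(-1/3742482) - 4835374*(-1/2824483)) - 268) = 1/((-881216/1871241 + 4835374/2824483) - 268) = 1/(6559170467806/5285288393403 - 268) = 1/(-1409898118964198/5285288393403) = -5285288393403/1409898118964198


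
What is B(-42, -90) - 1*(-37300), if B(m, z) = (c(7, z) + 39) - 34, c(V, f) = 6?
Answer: 37311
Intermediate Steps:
B(m, z) = 11 (B(m, z) = (6 + 39) - 34 = 45 - 34 = 11)
B(-42, -90) - 1*(-37300) = 11 - 1*(-37300) = 11 + 37300 = 37311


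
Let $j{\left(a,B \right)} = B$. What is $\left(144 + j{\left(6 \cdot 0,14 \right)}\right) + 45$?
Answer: $203$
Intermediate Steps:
$\left(144 + j{\left(6 \cdot 0,14 \right)}\right) + 45 = \left(144 + 14\right) + 45 = 158 + 45 = 203$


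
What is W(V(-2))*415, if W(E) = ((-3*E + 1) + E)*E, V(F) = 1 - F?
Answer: -6225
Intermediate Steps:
W(E) = E*(1 - 2*E) (W(E) = ((1 - 3*E) + E)*E = (1 - 2*E)*E = E*(1 - 2*E))
W(V(-2))*415 = ((1 - 1*(-2))*(1 - 2*(1 - 1*(-2))))*415 = ((1 + 2)*(1 - 2*(1 + 2)))*415 = (3*(1 - 2*3))*415 = (3*(1 - 6))*415 = (3*(-5))*415 = -15*415 = -6225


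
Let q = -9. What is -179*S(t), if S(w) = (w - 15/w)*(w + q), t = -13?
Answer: -606452/13 ≈ -46650.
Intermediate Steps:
S(w) = (-9 + w)*(w - 15/w) (S(w) = (w - 15/w)*(w - 9) = (w - 15/w)*(-9 + w) = (-9 + w)*(w - 15/w))
-179*S(t) = -179*(-15 + (-13)² - 9*(-13) + 135/(-13)) = -179*(-15 + 169 + 117 + 135*(-1/13)) = -179*(-15 + 169 + 117 - 135/13) = -179*3388/13 = -606452/13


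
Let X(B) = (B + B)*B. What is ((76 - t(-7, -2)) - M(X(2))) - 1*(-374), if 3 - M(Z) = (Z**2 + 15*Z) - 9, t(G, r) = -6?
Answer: 628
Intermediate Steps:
X(B) = 2*B**2 (X(B) = (2*B)*B = 2*B**2)
M(Z) = 12 - Z**2 - 15*Z (M(Z) = 3 - ((Z**2 + 15*Z) - 9) = 3 - (-9 + Z**2 + 15*Z) = 3 + (9 - Z**2 - 15*Z) = 12 - Z**2 - 15*Z)
((76 - t(-7, -2)) - M(X(2))) - 1*(-374) = ((76 - 1*(-6)) - (12 - (2*2**2)**2 - 30*2**2)) - 1*(-374) = ((76 + 6) - (12 - (2*4)**2 - 30*4)) + 374 = (82 - (12 - 1*8**2 - 15*8)) + 374 = (82 - (12 - 1*64 - 120)) + 374 = (82 - (12 - 64 - 120)) + 374 = (82 - 1*(-172)) + 374 = (82 + 172) + 374 = 254 + 374 = 628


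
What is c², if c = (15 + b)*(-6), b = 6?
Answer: 15876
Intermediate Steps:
c = -126 (c = (15 + 6)*(-6) = 21*(-6) = -126)
c² = (-126)² = 15876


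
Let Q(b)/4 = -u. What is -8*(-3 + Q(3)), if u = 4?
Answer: 152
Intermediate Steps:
Q(b) = -16 (Q(b) = 4*(-1*4) = 4*(-4) = -16)
-8*(-3 + Q(3)) = -8*(-3 - 16) = -8*(-19) = 152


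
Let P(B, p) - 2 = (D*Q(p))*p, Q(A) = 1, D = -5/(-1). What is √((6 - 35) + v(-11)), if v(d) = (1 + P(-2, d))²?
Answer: 5*√107 ≈ 51.720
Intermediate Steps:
D = 5 (D = -5*(-1) = 5)
P(B, p) = 2 + 5*p (P(B, p) = 2 + (5*1)*p = 2 + 5*p)
v(d) = (3 + 5*d)² (v(d) = (1 + (2 + 5*d))² = (3 + 5*d)²)
√((6 - 35) + v(-11)) = √((6 - 35) + (3 + 5*(-11))²) = √((6 - 1*35) + (3 - 55)²) = √((6 - 35) + (-52)²) = √(-29 + 2704) = √2675 = 5*√107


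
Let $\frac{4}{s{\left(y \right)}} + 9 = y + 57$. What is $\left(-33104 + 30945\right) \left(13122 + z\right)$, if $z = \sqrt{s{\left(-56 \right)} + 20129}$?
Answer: $-28330398 - \frac{19431 \sqrt{994}}{2} \approx -2.8637 \cdot 10^{7}$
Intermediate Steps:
$s{\left(y \right)} = \frac{4}{48 + y}$ ($s{\left(y \right)} = \frac{4}{-9 + \left(y + 57\right)} = \frac{4}{-9 + \left(57 + y\right)} = \frac{4}{48 + y}$)
$z = \frac{9 \sqrt{994}}{2}$ ($z = \sqrt{\frac{4}{48 - 56} + 20129} = \sqrt{\frac{4}{-8} + 20129} = \sqrt{4 \left(- \frac{1}{8}\right) + 20129} = \sqrt{- \frac{1}{2} + 20129} = \sqrt{\frac{40257}{2}} = \frac{9 \sqrt{994}}{2} \approx 141.88$)
$\left(-33104 + 30945\right) \left(13122 + z\right) = \left(-33104 + 30945\right) \left(13122 + \frac{9 \sqrt{994}}{2}\right) = - 2159 \left(13122 + \frac{9 \sqrt{994}}{2}\right) = -28330398 - \frac{19431 \sqrt{994}}{2}$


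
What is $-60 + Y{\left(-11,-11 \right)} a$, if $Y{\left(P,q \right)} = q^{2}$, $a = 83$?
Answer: $9983$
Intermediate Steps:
$-60 + Y{\left(-11,-11 \right)} a = -60 + \left(-11\right)^{2} \cdot 83 = -60 + 121 \cdot 83 = -60 + 10043 = 9983$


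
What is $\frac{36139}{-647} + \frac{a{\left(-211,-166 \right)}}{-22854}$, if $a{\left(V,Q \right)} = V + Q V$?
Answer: $- \frac{282815337}{4928846} \approx -57.38$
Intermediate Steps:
$\frac{36139}{-647} + \frac{a{\left(-211,-166 \right)}}{-22854} = \frac{36139}{-647} + \frac{\left(-211\right) \left(1 - 166\right)}{-22854} = 36139 \left(- \frac{1}{647}\right) + \left(-211\right) \left(-165\right) \left(- \frac{1}{22854}\right) = - \frac{36139}{647} + 34815 \left(- \frac{1}{22854}\right) = - \frac{36139}{647} - \frac{11605}{7618} = - \frac{282815337}{4928846}$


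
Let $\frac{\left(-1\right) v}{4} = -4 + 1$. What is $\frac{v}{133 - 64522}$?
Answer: $- \frac{4}{21463} \approx -0.00018637$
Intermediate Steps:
$v = 12$ ($v = - 4 \left(-4 + 1\right) = \left(-4\right) \left(-3\right) = 12$)
$\frac{v}{133 - 64522} = \frac{12}{133 - 64522} = \frac{12}{-64389} = 12 \left(- \frac{1}{64389}\right) = - \frac{4}{21463}$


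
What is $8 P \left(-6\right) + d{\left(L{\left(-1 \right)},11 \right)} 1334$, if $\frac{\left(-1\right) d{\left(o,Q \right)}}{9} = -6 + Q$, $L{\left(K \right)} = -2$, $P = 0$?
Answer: $-60030$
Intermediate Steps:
$d{\left(o,Q \right)} = 54 - 9 Q$ ($d{\left(o,Q \right)} = - 9 \left(-6 + Q\right) = 54 - 9 Q$)
$8 P \left(-6\right) + d{\left(L{\left(-1 \right)},11 \right)} 1334 = 8 \cdot 0 \left(-6\right) + \left(54 - 99\right) 1334 = 0 \left(-6\right) + \left(54 - 99\right) 1334 = 0 - 60030 = -60030$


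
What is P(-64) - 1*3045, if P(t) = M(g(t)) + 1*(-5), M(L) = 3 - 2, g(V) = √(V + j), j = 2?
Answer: -3049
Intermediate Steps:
g(V) = √(2 + V) (g(V) = √(V + 2) = √(2 + V))
M(L) = 1
P(t) = -4 (P(t) = 1 + 1*(-5) = 1 - 5 = -4)
P(-64) - 1*3045 = -4 - 1*3045 = -4 - 3045 = -3049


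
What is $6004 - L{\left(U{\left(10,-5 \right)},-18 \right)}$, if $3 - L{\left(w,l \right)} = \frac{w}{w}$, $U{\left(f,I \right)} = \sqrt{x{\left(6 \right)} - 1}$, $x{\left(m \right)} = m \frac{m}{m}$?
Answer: $6002$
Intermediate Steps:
$x{\left(m \right)} = m$ ($x{\left(m \right)} = m 1 = m$)
$U{\left(f,I \right)} = \sqrt{5}$ ($U{\left(f,I \right)} = \sqrt{6 - 1} = \sqrt{5}$)
$L{\left(w,l \right)} = 2$ ($L{\left(w,l \right)} = 3 - \frac{w}{w} = 3 - 1 = 2$)
$6004 - L{\left(U{\left(10,-5 \right)},-18 \right)} = 6004 - 2 = 6002$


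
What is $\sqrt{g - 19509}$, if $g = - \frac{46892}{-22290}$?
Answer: $\frac{i \sqrt{2422971581055}}{11145} \approx 139.67 i$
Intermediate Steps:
$g = \frac{23446}{11145}$ ($g = \left(-46892\right) \left(- \frac{1}{22290}\right) = \frac{23446}{11145} \approx 2.1037$)
$\sqrt{g - 19509} = \sqrt{\frac{23446}{11145} - 19509} = \sqrt{- \frac{217404359}{11145}} = \frac{i \sqrt{2422971581055}}{11145}$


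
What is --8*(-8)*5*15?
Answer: -4800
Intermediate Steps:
--8*(-8)*5*15 = -64*5*15 = -320*15 = -1*4800 = -4800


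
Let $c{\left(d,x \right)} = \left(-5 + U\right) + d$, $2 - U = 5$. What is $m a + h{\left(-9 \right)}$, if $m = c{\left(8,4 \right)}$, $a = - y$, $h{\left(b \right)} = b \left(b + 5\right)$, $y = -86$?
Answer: $36$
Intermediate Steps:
$U = -3$ ($U = 2 - 5 = -3$)
$h{\left(b \right)} = b \left(5 + b\right)$
$a = 86$ ($a = \left(-1\right) \left(-86\right) = 86$)
$c{\left(d,x \right)} = -8 + d$ ($c{\left(d,x \right)} = \left(-5 - 3\right) + d = -8 + d$)
$m = 0$ ($m = -8 + 8 = 0$)
$m a + h{\left(-9 \right)} = 0 \cdot 86 - 9 \left(5 - 9\right) = 0 - -36 = 0 + 36 = 36$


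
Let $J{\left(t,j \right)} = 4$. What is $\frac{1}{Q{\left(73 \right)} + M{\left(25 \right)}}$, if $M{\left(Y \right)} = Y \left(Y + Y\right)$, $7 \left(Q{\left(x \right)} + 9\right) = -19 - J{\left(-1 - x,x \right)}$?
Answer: $\frac{7}{8664} \approx 0.00080794$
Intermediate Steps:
$Q{\left(x \right)} = - \frac{86}{7}$ ($Q{\left(x \right)} = -9 + \frac{-19 - 4}{7} = -9 + \frac{1}{7} \left(-23\right) = -9 - \frac{23}{7} = - \frac{86}{7}$)
$M{\left(Y \right)} = 2 Y^{2}$ ($M{\left(Y \right)} = Y 2 Y = 2 Y^{2}$)
$\frac{1}{Q{\left(73 \right)} + M{\left(25 \right)}} = \frac{1}{- \frac{86}{7} + 2 \cdot 25^{2}} = \frac{1}{- \frac{86}{7} + 2 \cdot 625} = \frac{1}{- \frac{86}{7} + 1250} = \frac{1}{\frac{8664}{7}} = \frac{7}{8664}$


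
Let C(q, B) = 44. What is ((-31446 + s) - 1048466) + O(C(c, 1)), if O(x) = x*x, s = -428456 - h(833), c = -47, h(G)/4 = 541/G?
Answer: -1254860020/833 ≈ -1.5064e+6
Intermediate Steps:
h(G) = 2164/G (h(G) = 4*(541/G) = 2164/G)
s = -356906012/833 (s = -428456 - 2164/833 = -356906012/833 ≈ -4.2846e+5)
O(x) = x²
((-31446 + s) - 1048466) + O(C(c, 1)) = ((-31446 - 356906012/833) - 1048466) + 44² = (-383100530/833 - 1048466) + 1936 = -1256472708/833 + 1936 = -1254860020/833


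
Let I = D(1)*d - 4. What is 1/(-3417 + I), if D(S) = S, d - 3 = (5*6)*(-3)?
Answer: -1/3508 ≈ -0.00028506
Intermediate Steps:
d = -87 (d = 3 + (5*6)*(-3) = 3 + 30*(-3) = 3 - 90 = -87)
I = -91 (I = 1*(-87) - 4 = -87 - 4 = -91)
1/(-3417 + I) = 1/(-3417 - 91) = 1/(-3508) = -1/3508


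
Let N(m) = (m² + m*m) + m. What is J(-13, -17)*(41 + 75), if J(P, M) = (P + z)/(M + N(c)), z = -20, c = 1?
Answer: 1914/7 ≈ 273.43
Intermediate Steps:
N(m) = m + 2*m² (N(m) = (m² + m²) + m = 2*m² + m = m + 2*m²)
J(P, M) = (-20 + P)/(3 + M) (J(P, M) = (P - 20)/(M + 1*(1 + 2*1)) = (-20 + P)/(M + 1*(1 + 2)) = (-20 + P)/(M + 1*3) = (-20 + P)/(M + 3) = (-20 + P)/(3 + M))
J(-13, -17)*(41 + 75) = ((-20 - 13)/(3 - 17))*(41 + 75) = (-33/(-14))*116 = -1/14*(-33)*116 = (33/14)*116 = 1914/7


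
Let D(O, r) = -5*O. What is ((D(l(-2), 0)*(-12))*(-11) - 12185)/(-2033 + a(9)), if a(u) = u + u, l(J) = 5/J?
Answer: 2107/403 ≈ 5.2283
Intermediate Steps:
a(u) = 2*u
((D(l(-2), 0)*(-12))*(-11) - 12185)/(-2033 + a(9)) = ((-25/(-2)*(-12))*(-11) - 12185)/(-2033 + 2*9) = ((-25*(-1)/2*(-12))*(-11) - 12185)/(-2033 + 18) = ((-5*(-5/2)*(-12))*(-11) - 12185)/(-2015) = (((25/2)*(-12))*(-11) - 12185)*(-1/2015) = (-150*(-11) - 12185)*(-1/2015) = (1650 - 12185)*(-1/2015) = -10535*(-1/2015) = 2107/403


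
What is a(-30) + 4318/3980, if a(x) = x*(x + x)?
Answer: 3584159/1990 ≈ 1801.1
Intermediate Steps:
a(x) = 2*x² (a(x) = x*(2*x) = 2*x²)
a(-30) + 4318/3980 = 2*(-30)² + 4318/3980 = 2*900 + 4318*(1/3980) = 1800 + 2159/1990 = 3584159/1990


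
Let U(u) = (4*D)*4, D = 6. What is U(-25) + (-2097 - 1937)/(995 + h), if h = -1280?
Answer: 31394/285 ≈ 110.15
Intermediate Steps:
U(u) = 96 (U(u) = (4*6)*4 = 24*4 = 96)
U(-25) + (-2097 - 1937)/(995 + h) = 96 + (-2097 - 1937)/(995 - 1280) = 96 - 4034/(-285) = 96 - 4034*(-1/285) = 96 + 4034/285 = 31394/285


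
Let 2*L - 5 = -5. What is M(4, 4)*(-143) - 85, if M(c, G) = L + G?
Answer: -657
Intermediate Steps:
L = 0 (L = 5/2 + (½)*(-5) = 5/2 - 5/2 = 0)
M(c, G) = G (M(c, G) = 0 + G = G)
M(4, 4)*(-143) - 85 = 4*(-143) - 85 = -572 - 85 = -657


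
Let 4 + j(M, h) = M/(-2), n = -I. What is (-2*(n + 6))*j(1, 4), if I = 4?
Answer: 18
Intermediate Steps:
n = -4 (n = -1*4 = -4)
j(M, h) = -4 - M/2 (j(M, h) = -4 + M/(-2) = -4 + M*(-½) = -4 - M/2)
(-2*(n + 6))*j(1, 4) = (-2*(-4 + 6))*(-4 - ½*1) = (-2*2)*(-4 - ½) = -4*(-9/2) = 18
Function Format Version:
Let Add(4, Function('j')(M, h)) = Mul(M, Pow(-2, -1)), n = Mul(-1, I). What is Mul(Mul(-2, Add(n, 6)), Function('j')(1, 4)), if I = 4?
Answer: 18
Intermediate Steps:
n = -4 (n = Mul(-1, 4) = -4)
Function('j')(M, h) = Add(-4, Mul(Rational(-1, 2), M)) (Function('j')(M, h) = Add(-4, Mul(M, Pow(-2, -1))) = Add(-4, Mul(M, Rational(-1, 2))) = Add(-4, Mul(Rational(-1, 2), M)))
Mul(Mul(-2, Add(n, 6)), Function('j')(1, 4)) = Mul(Mul(-2, Add(-4, 6)), Add(-4, Mul(Rational(-1, 2), 1))) = Mul(Mul(-2, 2), Add(-4, Rational(-1, 2))) = Mul(-4, Rational(-9, 2)) = 18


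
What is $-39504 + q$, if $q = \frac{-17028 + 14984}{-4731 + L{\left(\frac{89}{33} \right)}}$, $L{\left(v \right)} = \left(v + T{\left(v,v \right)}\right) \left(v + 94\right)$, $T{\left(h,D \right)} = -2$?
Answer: $- \frac{100312697874}{2539333} \approx -39504.0$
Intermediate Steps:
$L{\left(v \right)} = \left(-2 + v\right) \left(94 + v\right)$ ($L{\left(v \right)} = \left(v - 2\right) \left(v + 94\right) = \left(-2 + v\right) \left(94 + v\right)$)
$q = \frac{1112958}{2539333}$ ($q = \frac{-17028 + 14984}{-4731 + \left(-188 + \left(\frac{89}{33}\right)^{2} + 92 \cdot \frac{89}{33}\right)} = - \frac{2044}{-4731 + \left(-188 + \left(89 \cdot \frac{1}{33}\right)^{2} + 92 \cdot 89 \cdot \frac{1}{33}\right)} = - \frac{2044}{-4731 + \left(-188 + \left(\frac{89}{33}\right)^{2} + 92 \cdot \frac{89}{33}\right)} = - \frac{2044}{-4731 + \left(-188 + \frac{7921}{1089} + \frac{8188}{33}\right)} = - \frac{2044}{-4731 + \frac{73393}{1089}} = - \frac{2044}{- \frac{5078666}{1089}} = \left(-2044\right) \left(- \frac{1089}{5078666}\right) = \frac{1112958}{2539333} \approx 0.43829$)
$-39504 + q = -39504 + \frac{1112958}{2539333} = - \frac{100312697874}{2539333}$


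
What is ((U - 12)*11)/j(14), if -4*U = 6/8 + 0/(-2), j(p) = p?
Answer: -2145/224 ≈ -9.5759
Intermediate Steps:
U = -3/16 (U = -(6/8 + 0/(-2))/4 = -(6*(⅛) + 0*(-½))/4 = -(¾ + 0)/4 = -¼*¾ = -3/16 ≈ -0.18750)
((U - 12)*11)/j(14) = ((-3/16 - 12)*11)/14 = -195/16*11*(1/14) = -2145/16*1/14 = -2145/224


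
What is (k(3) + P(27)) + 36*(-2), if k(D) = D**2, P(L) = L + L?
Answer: -9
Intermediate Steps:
P(L) = 2*L
(k(3) + P(27)) + 36*(-2) = (3**2 + 2*27) + 36*(-2) = (9 + 54) - 72 = 63 - 72 = -9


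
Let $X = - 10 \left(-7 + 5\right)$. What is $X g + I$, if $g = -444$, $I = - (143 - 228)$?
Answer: $-8795$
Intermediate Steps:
$I = 85$ ($I = \left(-1\right) \left(-85\right) = 85$)
$X = 20$ ($X = \left(-10\right) \left(-2\right) = 20$)
$X g + I = 20 \left(-444\right) + 85 = -8880 + 85 = -8795$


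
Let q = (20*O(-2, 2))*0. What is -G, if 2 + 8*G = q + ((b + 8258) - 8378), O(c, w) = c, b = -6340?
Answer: 3231/4 ≈ 807.75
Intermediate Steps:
q = 0 (q = (20*(-2))*0 = -40*0 = 0)
G = -3231/4 (G = -1/4 + (0 + ((-6340 + 8258) - 8378))/8 = -1/4 + (0 + (1918 - 8378))/8 = -1/4 + (0 - 6460)/8 = -1/4 + (1/8)*(-6460) = -1/4 - 1615/2 = -3231/4 ≈ -807.75)
-G = -1*(-3231/4) = 3231/4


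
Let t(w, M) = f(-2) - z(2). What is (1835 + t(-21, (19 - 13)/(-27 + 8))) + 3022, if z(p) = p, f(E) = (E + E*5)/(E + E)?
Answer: 4858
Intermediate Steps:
f(E) = 3 (f(E) = (E + 5*E)/((2*E)) = (6*E)*(1/(2*E)) = 3)
t(w, M) = 1 (t(w, M) = 3 - 1*2 = 3 - 2 = 1)
(1835 + t(-21, (19 - 13)/(-27 + 8))) + 3022 = (1835 + 1) + 3022 = 1836 + 3022 = 4858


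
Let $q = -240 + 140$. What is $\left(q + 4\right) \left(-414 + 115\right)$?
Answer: $28704$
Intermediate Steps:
$q = -100$
$\left(q + 4\right) \left(-414 + 115\right) = \left(-100 + 4\right) \left(-414 + 115\right) = \left(-96\right) \left(-299\right) = 28704$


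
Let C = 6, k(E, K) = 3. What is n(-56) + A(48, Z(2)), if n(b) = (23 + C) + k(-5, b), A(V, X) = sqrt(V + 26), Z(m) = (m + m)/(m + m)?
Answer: 32 + sqrt(74) ≈ 40.602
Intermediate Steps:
Z(m) = 1 (Z(m) = (2*m)/((2*m)) = (2*m)*(1/(2*m)) = 1)
A(V, X) = sqrt(26 + V)
n(b) = 32 (n(b) = (23 + 6) + 3 = 29 + 3 = 32)
n(-56) + A(48, Z(2)) = 32 + sqrt(26 + 48) = 32 + sqrt(74)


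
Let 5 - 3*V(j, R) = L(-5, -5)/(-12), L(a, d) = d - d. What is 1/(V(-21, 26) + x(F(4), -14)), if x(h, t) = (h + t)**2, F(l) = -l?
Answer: 3/977 ≈ 0.0030706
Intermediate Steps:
L(a, d) = 0
V(j, R) = 5/3 (V(j, R) = 5/3 - 0/(-12) = 5/3 - 0*(-1)/12 = 5/3 - 1/3*0 = 5/3 + 0 = 5/3)
1/(V(-21, 26) + x(F(4), -14)) = 1/(5/3 + (-1*4 - 14)**2) = 1/(5/3 + (-4 - 14)**2) = 1/(5/3 + (-18)**2) = 1/(5/3 + 324) = 1/(977/3) = 3/977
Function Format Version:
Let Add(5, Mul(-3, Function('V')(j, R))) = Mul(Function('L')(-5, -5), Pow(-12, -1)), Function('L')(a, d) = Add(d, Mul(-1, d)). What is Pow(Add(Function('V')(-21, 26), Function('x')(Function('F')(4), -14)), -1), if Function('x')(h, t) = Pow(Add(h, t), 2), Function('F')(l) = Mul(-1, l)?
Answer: Rational(3, 977) ≈ 0.0030706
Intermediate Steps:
Function('L')(a, d) = 0
Function('V')(j, R) = Rational(5, 3) (Function('V')(j, R) = Add(Rational(5, 3), Mul(Rational(-1, 3), Mul(0, Pow(-12, -1)))) = Add(Rational(5, 3), Mul(Rational(-1, 3), Mul(0, Rational(-1, 12)))) = Add(Rational(5, 3), Mul(Rational(-1, 3), 0)) = Add(Rational(5, 3), 0) = Rational(5, 3))
Pow(Add(Function('V')(-21, 26), Function('x')(Function('F')(4), -14)), -1) = Pow(Add(Rational(5, 3), Pow(Add(Mul(-1, 4), -14), 2)), -1) = Pow(Add(Rational(5, 3), Pow(Add(-4, -14), 2)), -1) = Pow(Add(Rational(5, 3), Pow(-18, 2)), -1) = Pow(Add(Rational(5, 3), 324), -1) = Pow(Rational(977, 3), -1) = Rational(3, 977)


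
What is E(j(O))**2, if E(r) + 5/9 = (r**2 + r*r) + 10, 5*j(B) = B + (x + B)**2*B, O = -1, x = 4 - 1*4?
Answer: 4826809/50625 ≈ 95.344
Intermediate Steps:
x = 0 (x = 4 - 4 = 0)
j(B) = B/5 + B**3/5 (j(B) = (B + (0 + B)**2*B)/5 = (B + B**2*B)/5 = (B + B**3)/5 = B/5 + B**3/5)
E(r) = 85/9 + 2*r**2 (E(r) = -5/9 + ((r**2 + r*r) + 10) = -5/9 + ((r**2 + r**2) + 10) = -5/9 + (2*r**2 + 10) = -5/9 + (10 + 2*r**2) = 85/9 + 2*r**2)
E(j(O))**2 = (85/9 + 2*((1/5)*(-1)*(1 + (-1)**2))**2)**2 = (85/9 + 2*((1/5)*(-1)*(1 + 1))**2)**2 = (85/9 + 2*((1/5)*(-1)*2)**2)**2 = (85/9 + 2*(-2/5)**2)**2 = (85/9 + 2*(4/25))**2 = (85/9 + 8/25)**2 = (2197/225)**2 = 4826809/50625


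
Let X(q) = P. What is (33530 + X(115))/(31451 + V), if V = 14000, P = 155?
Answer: 33685/45451 ≈ 0.74113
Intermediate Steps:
X(q) = 155
(33530 + X(115))/(31451 + V) = (33530 + 155)/(31451 + 14000) = 33685/45451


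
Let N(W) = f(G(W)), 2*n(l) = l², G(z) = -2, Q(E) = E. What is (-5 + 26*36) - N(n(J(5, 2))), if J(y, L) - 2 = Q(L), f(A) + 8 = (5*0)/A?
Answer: 939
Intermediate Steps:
f(A) = -8 (f(A) = -8 + (5*0)/A = -8 + 0/A = -8 + 0 = -8)
J(y, L) = 2 + L
n(l) = l²/2
N(W) = -8
(-5 + 26*36) - N(n(J(5, 2))) = (-5 + 26*36) - 1*(-8) = (-5 + 936) + 8 = 931 + 8 = 939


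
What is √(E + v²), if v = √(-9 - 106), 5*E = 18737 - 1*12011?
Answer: √30755/5 ≈ 35.074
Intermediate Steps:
E = 6726/5 (E = (18737 - 1*12011)/5 = (18737 - 12011)/5 = (⅕)*6726 = 6726/5 ≈ 1345.2)
v = I*√115 (v = √(-115) = I*√115 ≈ 10.724*I)
√(E + v²) = √(6726/5 + (I*√115)²) = √(6726/5 - 115) = √(6151/5) = √30755/5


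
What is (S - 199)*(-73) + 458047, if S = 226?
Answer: 456076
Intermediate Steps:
(S - 199)*(-73) + 458047 = (226 - 199)*(-73) + 458047 = 27*(-73) + 458047 = -1971 + 458047 = 456076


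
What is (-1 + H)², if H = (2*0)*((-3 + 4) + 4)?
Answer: 1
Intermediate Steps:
H = 0 (H = 0*(1 + 4) = 0*5 = 0)
(-1 + H)² = (-1 + 0)² = (-1)² = 1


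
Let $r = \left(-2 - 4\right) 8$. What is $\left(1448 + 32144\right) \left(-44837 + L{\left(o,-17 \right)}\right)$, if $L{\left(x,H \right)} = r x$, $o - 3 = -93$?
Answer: $-1361047064$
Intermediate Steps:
$o = -90$ ($o = 3 - 93 = -90$)
$r = -48$ ($r = \left(-6\right) 8 = -48$)
$L{\left(x,H \right)} = - 48 x$
$\left(1448 + 32144\right) \left(-44837 + L{\left(o,-17 \right)}\right) = \left(1448 + 32144\right) \left(-44837 - -4320\right) = 33592 \left(-44837 + 4320\right) = 33592 \left(-40517\right) = -1361047064$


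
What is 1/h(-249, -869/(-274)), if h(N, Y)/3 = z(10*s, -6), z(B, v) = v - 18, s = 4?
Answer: -1/72 ≈ -0.013889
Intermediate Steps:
z(B, v) = -18 + v
h(N, Y) = -72 (h(N, Y) = 3*(-18 - 6) = 3*(-24) = -72)
1/h(-249, -869/(-274)) = 1/(-72) = -1/72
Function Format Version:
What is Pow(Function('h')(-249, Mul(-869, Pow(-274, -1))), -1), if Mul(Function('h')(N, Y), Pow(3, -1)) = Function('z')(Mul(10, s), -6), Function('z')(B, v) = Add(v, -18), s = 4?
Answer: Rational(-1, 72) ≈ -0.013889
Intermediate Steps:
Function('z')(B, v) = Add(-18, v)
Function('h')(N, Y) = -72 (Function('h')(N, Y) = Mul(3, Add(-18, -6)) = Mul(3, -24) = -72)
Pow(Function('h')(-249, Mul(-869, Pow(-274, -1))), -1) = Pow(-72, -1) = Rational(-1, 72)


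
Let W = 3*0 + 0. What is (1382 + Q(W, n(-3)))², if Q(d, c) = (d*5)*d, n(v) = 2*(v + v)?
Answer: 1909924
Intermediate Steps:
n(v) = 4*v (n(v) = 2*(2*v) = 4*v)
W = 0 (W = 0 + 0 = 0)
Q(d, c) = 5*d² (Q(d, c) = (5*d)*d = 5*d²)
(1382 + Q(W, n(-3)))² = (1382 + 5*0²)² = (1382 + 5*0)² = (1382 + 0)² = 1382² = 1909924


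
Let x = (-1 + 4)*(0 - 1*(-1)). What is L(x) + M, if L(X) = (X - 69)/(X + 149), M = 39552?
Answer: 3005919/76 ≈ 39552.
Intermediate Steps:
x = 3 (x = 3*(0 + 1) = 3*1 = 3)
L(X) = (-69 + X)/(149 + X)
L(x) + M = (-69 + 3)/(149 + 3) + 39552 = -66/152 + 39552 = (1/152)*(-66) + 39552 = -33/76 + 39552 = 3005919/76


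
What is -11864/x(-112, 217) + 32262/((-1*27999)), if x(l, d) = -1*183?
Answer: 594310/9333 ≈ 63.678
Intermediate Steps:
x(l, d) = -183
-11864/x(-112, 217) + 32262/((-1*27999)) = -11864/(-183) + 32262/((-1*27999)) = -11864*(-1/183) + 32262/(-27999) = 11864/183 + 32262*(-1/27999) = 11864/183 - 10754/9333 = 594310/9333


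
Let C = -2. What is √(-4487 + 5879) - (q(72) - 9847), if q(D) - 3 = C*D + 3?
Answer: 9985 + 4*√87 ≈ 10022.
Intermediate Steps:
q(D) = 6 - 2*D (q(D) = 3 + (-2*D + 3) = 3 + (3 - 2*D) = 6 - 2*D)
√(-4487 + 5879) - (q(72) - 9847) = √(-4487 + 5879) - ((6 - 2*72) - 9847) = √1392 - ((6 - 144) - 9847) = 4*√87 - (-138 - 9847) = 4*√87 - 1*(-9985) = 4*√87 + 9985 = 9985 + 4*√87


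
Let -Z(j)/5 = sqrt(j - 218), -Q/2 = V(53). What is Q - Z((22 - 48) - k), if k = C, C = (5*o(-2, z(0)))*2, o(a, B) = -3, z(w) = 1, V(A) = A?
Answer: -106 + 5*I*sqrt(214) ≈ -106.0 + 73.144*I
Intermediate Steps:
C = -30 (C = (5*(-3))*2 = -15*2 = -30)
k = -30
Q = -106 (Q = -2*53 = -106)
Z(j) = -5*sqrt(-218 + j) (Z(j) = -5*sqrt(j - 218) = -5*sqrt(-218 + j))
Q - Z((22 - 48) - k) = -106 - (-5)*sqrt(-218 + ((22 - 48) - 1*(-30))) = -106 - (-5)*sqrt(-218 + (-26 + 30)) = -106 - (-5)*sqrt(-218 + 4) = -106 - (-5)*sqrt(-214) = -106 - (-5)*I*sqrt(214) = -106 + 5*I*sqrt(214)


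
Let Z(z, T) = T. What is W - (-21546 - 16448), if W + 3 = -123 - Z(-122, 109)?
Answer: 37759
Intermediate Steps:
W = -235 (W = -3 + (-123 - 1*109) = -3 + (-123 - 109) = -3 - 232 = -235)
W - (-21546 - 16448) = -235 - (-21546 - 16448) = -235 - 1*(-37994) = -235 + 37994 = 37759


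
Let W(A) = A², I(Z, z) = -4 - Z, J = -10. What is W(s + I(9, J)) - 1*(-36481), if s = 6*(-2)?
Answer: 37106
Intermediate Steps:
s = -12
W(s + I(9, J)) - 1*(-36481) = (-12 + (-4 - 1*9))² - 1*(-36481) = (-12 + (-4 - 9))² + 36481 = (-12 - 13)² + 36481 = (-25)² + 36481 = 625 + 36481 = 37106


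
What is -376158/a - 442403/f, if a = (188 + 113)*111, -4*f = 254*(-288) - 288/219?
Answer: -40543877687/1143725352 ≈ -35.449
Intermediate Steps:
f = 1335048/73 (f = -(254*(-288) - 288/219)/4 = -(-73152 - 288*1/219)/4 = -(-73152 - 96/73)/4 = -¼*(-5340192/73) = 1335048/73 ≈ 18288.)
a = 33411 (a = 301*111 = 33411)
-376158/a - 442403/f = -376158/33411 - 442403/1335048/73 = -376158*1/33411 - 442403*73/1335048 = -125386/11137 - 2484263/102696 = -40543877687/1143725352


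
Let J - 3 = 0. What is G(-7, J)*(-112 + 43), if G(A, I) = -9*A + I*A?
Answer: -2898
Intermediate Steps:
J = 3 (J = 3 + 0 = 3)
G(A, I) = -9*A + A*I
G(-7, J)*(-112 + 43) = (-7*(-9 + 3))*(-112 + 43) = -7*(-6)*(-69) = 42*(-69) = -2898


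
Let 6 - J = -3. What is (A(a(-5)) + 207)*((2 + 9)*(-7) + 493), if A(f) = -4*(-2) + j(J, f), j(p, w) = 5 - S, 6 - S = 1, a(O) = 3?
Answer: 89440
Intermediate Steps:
J = 9 (J = 6 - 1*(-3) = 6 + 3 = 9)
S = 5 (S = 6 - 1*1 = 6 - 1 = 5)
j(p, w) = 0 (j(p, w) = 5 - 1*5 = 5 - 5 = 0)
A(f) = 8 (A(f) = -4*(-2) + 0 = 8 + 0 = 8)
(A(a(-5)) + 207)*((2 + 9)*(-7) + 493) = (8 + 207)*((2 + 9)*(-7) + 493) = 215*(11*(-7) + 493) = 215*(-77 + 493) = 215*416 = 89440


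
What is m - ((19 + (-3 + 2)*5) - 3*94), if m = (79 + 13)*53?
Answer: 5144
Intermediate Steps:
m = 4876 (m = 92*53 = 4876)
m - ((19 + (-3 + 2)*5) - 3*94) = 4876 - ((19 + (-3 + 2)*5) - 3*94) = 4876 - ((19 - 1*5) - 282) = 4876 - ((19 - 5) - 282) = 4876 - (14 - 282) = 4876 - 1*(-268) = 4876 + 268 = 5144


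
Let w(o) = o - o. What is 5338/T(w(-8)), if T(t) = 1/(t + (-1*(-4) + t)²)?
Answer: 85408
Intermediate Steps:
w(o) = 0
T(t) = 1/(t + (4 + t)²)
5338/T(w(-8)) = 5338/(1/(0 + (4 + 0)²)) = 5338/(1/(0 + 4²)) = 5338/(1/(0 + 16)) = 5338/(1/16) = 5338*16 = 85408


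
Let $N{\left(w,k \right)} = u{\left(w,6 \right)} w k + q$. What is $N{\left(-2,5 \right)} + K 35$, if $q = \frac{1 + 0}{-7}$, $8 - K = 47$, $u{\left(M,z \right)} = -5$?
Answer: $- \frac{9206}{7} \approx -1315.1$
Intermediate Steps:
$K = -39$ ($K = 8 - 47 = -39$)
$q = - \frac{1}{7}$ ($q = 1 \left(- \frac{1}{7}\right) = - \frac{1}{7} \approx -0.14286$)
$N{\left(w,k \right)} = - \frac{1}{7} - 5 k w$ ($N{\left(w,k \right)} = - 5 w k - \frac{1}{7} = - 5 k w - \frac{1}{7} = - \frac{1}{7} - 5 k w$)
$N{\left(-2,5 \right)} + K 35 = \left(- \frac{1}{7} - 25 \left(-2\right)\right) - 1365 = \left(- \frac{1}{7} + 50\right) - 1365 = \frac{349}{7} - 1365 = - \frac{9206}{7}$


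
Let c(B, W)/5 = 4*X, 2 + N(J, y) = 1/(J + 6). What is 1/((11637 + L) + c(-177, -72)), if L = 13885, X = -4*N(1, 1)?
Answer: 7/179694 ≈ 3.8955e-5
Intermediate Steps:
N(J, y) = -2 + 1/(6 + J) (N(J, y) = -2 + 1/(J + 6) = -2 + 1/(6 + J))
X = 52/7 (X = -4*(-11 - 2*1)/(6 + 1) = -4*(-11 - 2)/7 = -4*(-13)/7 = -4*(-13/7) = 52/7 ≈ 7.4286)
c(B, W) = 1040/7 (c(B, W) = 5*(4*(52/7)) = 5*(208/7) = 1040/7)
1/((11637 + L) + c(-177, -72)) = 1/((11637 + 13885) + 1040/7) = 1/(25522 + 1040/7) = 1/(179694/7) = 7/179694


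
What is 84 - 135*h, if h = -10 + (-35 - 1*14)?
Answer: 8049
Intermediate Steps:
h = -59 (h = -10 + (-35 - 14) = -10 - 49 = -59)
84 - 135*h = 84 - 135*(-59) = 84 + 7965 = 8049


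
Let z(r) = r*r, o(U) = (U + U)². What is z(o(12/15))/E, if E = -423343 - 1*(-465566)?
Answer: 4096/26389375 ≈ 0.00015521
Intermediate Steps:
o(U) = 4*U² (o(U) = (2*U)² = 4*U²)
z(r) = r²
E = 42223 (E = -423343 + 465566 = 42223)
z(o(12/15))/E = (4*(12/15)²)²/42223 = (4*(12*(1/15))²)²*(1/42223) = (4*(⅘)²)²*(1/42223) = (4*(16/25))²*(1/42223) = (64/25)²*(1/42223) = (4096/625)*(1/42223) = 4096/26389375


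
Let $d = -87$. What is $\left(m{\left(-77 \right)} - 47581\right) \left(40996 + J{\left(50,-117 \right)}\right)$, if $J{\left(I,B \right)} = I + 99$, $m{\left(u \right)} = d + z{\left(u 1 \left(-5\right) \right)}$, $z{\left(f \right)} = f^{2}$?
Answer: $4137417765$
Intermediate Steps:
$m{\left(u \right)} = -87 + 25 u^{2}$ ($m{\left(u \right)} = -87 + \left(u 1 \left(-5\right)\right)^{2} = -87 + \left(u \left(-5\right)\right)^{2} = -87 + \left(- 5 u\right)^{2} = -87 + 25 u^{2}$)
$J{\left(I,B \right)} = 99 + I$
$\left(m{\left(-77 \right)} - 47581\right) \left(40996 + J{\left(50,-117 \right)}\right) = \left(\left(-87 + 25 \left(-77\right)^{2}\right) - 47581\right) \left(40996 + \left(99 + 50\right)\right) = \left(\left(-87 + 25 \cdot 5929\right) - 47581\right) \left(40996 + 149\right) = \left(\left(-87 + 148225\right) - 47581\right) 41145 = \left(148138 - 47581\right) 41145 = 100557 \cdot 41145 = 4137417765$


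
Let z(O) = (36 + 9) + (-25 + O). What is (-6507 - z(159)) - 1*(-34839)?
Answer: 28153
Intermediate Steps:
z(O) = 20 + O (z(O) = 45 + (-25 + O) = 20 + O)
(-6507 - z(159)) - 1*(-34839) = (-6507 - (20 + 159)) - 1*(-34839) = (-6507 - 1*179) + 34839 = (-6507 - 179) + 34839 = -6686 + 34839 = 28153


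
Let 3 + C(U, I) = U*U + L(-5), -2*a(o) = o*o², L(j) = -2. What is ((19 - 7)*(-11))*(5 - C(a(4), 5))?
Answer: 133848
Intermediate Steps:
a(o) = -o³/2 (a(o) = -o*o²/2 = -o³/2)
C(U, I) = -5 + U² (C(U, I) = -3 + (U*U - 2) = -3 + (U² - 2) = -3 + (-2 + U²) = -5 + U²)
((19 - 7)*(-11))*(5 - C(a(4), 5)) = ((19 - 7)*(-11))*(5 - (-5 + (-½*4³)²)) = (12*(-11))*(5 - (-5 + (-½*64)²)) = -132*(5 - (-5 + (-32)²)) = -132*(5 - (-5 + 1024)) = -132*(5 - 1*1019) = -132*(5 - 1019) = -132*(-1014) = 133848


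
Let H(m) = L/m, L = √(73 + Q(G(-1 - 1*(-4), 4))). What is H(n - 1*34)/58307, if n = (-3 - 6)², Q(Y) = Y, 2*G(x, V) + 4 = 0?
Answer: √71/2740429 ≈ 3.0748e-6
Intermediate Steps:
G(x, V) = -2 (G(x, V) = -2 + (½)*0 = -2 + 0 = -2)
n = 81 (n = (-9)² = 81)
L = √71 (L = √(73 - 2) = √71 ≈ 8.4261)
H(m) = √71/m
H(n - 1*34)/58307 = (√71/(81 - 1*34))/58307 = (√71/(81 - 34))*(1/58307) = (√71/47)*(1/58307) = √71/2740429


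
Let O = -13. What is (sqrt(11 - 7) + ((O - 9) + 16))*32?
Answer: -128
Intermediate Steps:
(sqrt(11 - 7) + ((O - 9) + 16))*32 = (sqrt(11 - 7) + ((-13 - 9) + 16))*32 = (sqrt(4) + (-22 + 16))*32 = (2 - 6)*32 = -4*32 = -128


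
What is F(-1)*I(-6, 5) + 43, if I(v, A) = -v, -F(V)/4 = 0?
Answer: 43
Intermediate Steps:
F(V) = 0 (F(V) = -4*0 = 0)
F(-1)*I(-6, 5) + 43 = 0*(-1*(-6)) + 43 = 0*6 + 43 = 0 + 43 = 43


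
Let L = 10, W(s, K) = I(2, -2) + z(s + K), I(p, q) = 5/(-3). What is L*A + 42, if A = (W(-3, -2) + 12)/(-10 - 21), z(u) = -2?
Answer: 3656/93 ≈ 39.312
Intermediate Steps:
I(p, q) = -5/3 (I(p, q) = 5*(-1/3) = -5/3)
W(s, K) = -11/3 (W(s, K) = -5/3 - 2 = -11/3)
A = -25/93 (A = (-11/3 + 12)/(-10 - 21) = (25/3)/(-31) = (25/3)*(-1/31) = -25/93 ≈ -0.26882)
L*A + 42 = 10*(-25/93) + 42 = -250/93 + 42 = 3656/93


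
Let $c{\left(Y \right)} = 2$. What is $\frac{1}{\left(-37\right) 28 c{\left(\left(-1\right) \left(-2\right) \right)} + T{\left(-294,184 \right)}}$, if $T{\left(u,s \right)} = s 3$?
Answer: $- \frac{1}{1520} \approx -0.00065789$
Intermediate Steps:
$T{\left(u,s \right)} = 3 s$
$\frac{1}{\left(-37\right) 28 c{\left(\left(-1\right) \left(-2\right) \right)} + T{\left(-294,184 \right)}} = \frac{1}{\left(-37\right) 28 \cdot 2 + 3 \cdot 184} = \frac{1}{\left(-1036\right) 2 + 552} = \frac{1}{-2072 + 552} = \frac{1}{-1520} = - \frac{1}{1520}$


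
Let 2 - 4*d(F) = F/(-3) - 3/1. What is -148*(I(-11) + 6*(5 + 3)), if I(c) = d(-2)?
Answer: -21793/3 ≈ -7264.3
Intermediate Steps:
d(F) = 5/4 + F/12 (d(F) = ½ - (F/(-3) - 3/1)/4 = ½ - (F*(-⅓) - 3*1)/4 = ½ - (-F/3 - 3)/4 = ½ - (-3 - F/3)/4 = ½ + (¾ + F/12) = 5/4 + F/12)
I(c) = 13/12 (I(c) = 5/4 + (1/12)*(-2) = 5/4 - ⅙ = 13/12)
-148*(I(-11) + 6*(5 + 3)) = -148*(13/12 + 6*(5 + 3)) = -148*(13/12 + 6*8) = -148*(13/12 + 48) = -148*589/12 = -21793/3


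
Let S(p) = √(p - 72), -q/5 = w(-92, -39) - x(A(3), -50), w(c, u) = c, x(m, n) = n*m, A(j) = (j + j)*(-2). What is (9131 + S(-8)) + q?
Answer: 12591 + 4*I*√5 ≈ 12591.0 + 8.9443*I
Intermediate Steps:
A(j) = -4*j (A(j) = (2*j)*(-2) = -4*j)
x(m, n) = m*n
q = 3460 (q = -5*(-92 - (-4*3)*(-50)) = -5*(-92 - (-12)*(-50)) = -5*(-92 - 1*600) = -5*(-92 - 600) = -5*(-692) = 3460)
S(p) = √(-72 + p)
(9131 + S(-8)) + q = (9131 + √(-72 - 8)) + 3460 = (9131 + √(-80)) + 3460 = (9131 + 4*I*√5) + 3460 = 12591 + 4*I*√5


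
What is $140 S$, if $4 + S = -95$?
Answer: $-13860$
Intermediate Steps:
$S = -99$ ($S = -4 - 95 = -99$)
$140 S = 140 \left(-99\right) = -13860$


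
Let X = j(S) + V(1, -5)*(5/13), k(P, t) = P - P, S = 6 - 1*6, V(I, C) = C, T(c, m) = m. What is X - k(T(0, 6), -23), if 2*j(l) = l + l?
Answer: -25/13 ≈ -1.9231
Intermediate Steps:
S = 0 (S = 6 - 6 = 0)
k(P, t) = 0
j(l) = l (j(l) = (l + l)/2 = (2*l)/2 = l)
X = -25/13 (X = 0 - 25/13 = -25/13 ≈ -1.9231)
X - k(T(0, 6), -23) = -25/13 - 1*0 = -25/13 + 0 = -25/13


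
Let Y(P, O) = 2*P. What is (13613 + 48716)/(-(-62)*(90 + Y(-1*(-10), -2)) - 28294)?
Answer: -62329/21474 ≈ -2.9025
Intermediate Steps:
(13613 + 48716)/(-(-62)*(90 + Y(-1*(-10), -2)) - 28294) = (13613 + 48716)/(-(-62)*(90 + 2*(-1*(-10))) - 28294) = 62329/(-(-62)*(90 + 2*10) - 28294) = 62329/(-(-62)*(90 + 20) - 28294) = 62329/(-(-62)*110 - 28294) = 62329/(-1*(-6820) - 28294) = 62329/(6820 - 28294) = 62329/(-21474) = 62329*(-1/21474) = -62329/21474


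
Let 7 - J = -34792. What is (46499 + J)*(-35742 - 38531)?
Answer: -6038246354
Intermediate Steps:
J = 34799 (J = 7 - 1*(-34792) = 7 + 34792 = 34799)
(46499 + J)*(-35742 - 38531) = (46499 + 34799)*(-35742 - 38531) = 81298*(-74273) = -6038246354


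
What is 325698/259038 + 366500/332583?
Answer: 11292169163/4786201953 ≈ 2.3593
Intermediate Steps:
325698/259038 + 366500/332583 = 325698*(1/259038) + 366500*(1/332583) = 54283/43173 + 366500/332583 = 11292169163/4786201953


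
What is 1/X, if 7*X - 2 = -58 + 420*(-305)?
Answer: -1/18308 ≈ -5.4621e-5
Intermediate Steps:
X = -18308 (X = 2/7 + (-58 + 420*(-305))/7 = 2/7 + (-58 - 128100)/7 = 2/7 + (⅐)*(-128158) = 2/7 - 128158/7 = -18308)
1/X = 1/(-18308) = -1/18308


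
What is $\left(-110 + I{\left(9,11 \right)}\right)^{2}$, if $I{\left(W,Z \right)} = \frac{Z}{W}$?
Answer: $\frac{958441}{81} \approx 11833.0$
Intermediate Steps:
$\left(-110 + I{\left(9,11 \right)}\right)^{2} = \left(-110 + \frac{11}{9}\right)^{2} = \left(- \frac{979}{9}\right)^{2} = \frac{958441}{81}$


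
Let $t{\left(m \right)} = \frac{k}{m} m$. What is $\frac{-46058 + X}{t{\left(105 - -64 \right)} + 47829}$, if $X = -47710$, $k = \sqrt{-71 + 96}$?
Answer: $- \frac{46884}{23917} \approx -1.9603$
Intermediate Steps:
$k = 5$ ($k = \sqrt{25} = 5$)
$t{\left(m \right)} = 5$ ($t{\left(m \right)} = \frac{5}{m} m = 5$)
$\frac{-46058 + X}{t{\left(105 - -64 \right)} + 47829} = \frac{-46058 - 47710}{5 + 47829} = - \frac{93768}{47834} = \left(-93768\right) \frac{1}{47834} = - \frac{46884}{23917}$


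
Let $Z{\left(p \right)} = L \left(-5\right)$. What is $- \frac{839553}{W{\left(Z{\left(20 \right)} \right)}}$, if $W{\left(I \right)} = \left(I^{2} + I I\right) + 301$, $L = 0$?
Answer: $- \frac{839553}{301} \approx -2789.2$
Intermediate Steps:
$Z{\left(p \right)} = 0$ ($Z{\left(p \right)} = 0 \left(-5\right) = 0$)
$W{\left(I \right)} = 301 + 2 I^{2}$ ($W{\left(I \right)} = \left(I^{2} + I^{2}\right) + 301 = 2 I^{2} + 301 = 301 + 2 I^{2}$)
$- \frac{839553}{W{\left(Z{\left(20 \right)} \right)}} = - \frac{839553}{301 + 2 \cdot 0^{2}} = - \frac{839553}{301 + 2 \cdot 0} = - \frac{839553}{301 + 0} = - \frac{839553}{301}$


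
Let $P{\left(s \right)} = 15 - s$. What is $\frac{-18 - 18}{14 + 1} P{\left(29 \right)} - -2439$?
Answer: $\frac{12363}{5} \approx 2472.6$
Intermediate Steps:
$\frac{-18 - 18}{14 + 1} P{\left(29 \right)} - -2439 = \frac{-18 - 18}{14 + 1} \left(15 - 29\right) - -2439 = - \frac{36}{15} \left(15 - 29\right) + 2439 = \left(-36\right) \frac{1}{15} \left(-14\right) + 2439 = \left(- \frac{12}{5}\right) \left(-14\right) + 2439 = \frac{168}{5} + 2439 = \frac{12363}{5}$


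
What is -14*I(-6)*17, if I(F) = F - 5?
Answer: 2618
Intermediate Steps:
I(F) = -5 + F
-14*I(-6)*17 = -14*(-5 - 6)*17 = -14*(-11)*17 = 154*17 = 2618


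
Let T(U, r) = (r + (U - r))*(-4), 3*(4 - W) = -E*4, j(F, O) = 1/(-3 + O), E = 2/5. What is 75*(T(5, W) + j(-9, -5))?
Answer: -12075/8 ≈ -1509.4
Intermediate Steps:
E = 2/5 (E = 2*(1/5) = 2/5 ≈ 0.40000)
W = 68/15 (W = 4 - (-1*2/5)*4/3 = 4 - (-2)*4/15 = 4 - 1/3*(-8/5) = 4 + 8/15 = 68/15 ≈ 4.5333)
T(U, r) = -4*U (T(U, r) = U*(-4) = -4*U)
75*(T(5, W) + j(-9, -5)) = 75*(-4*5 + 1/(-3 - 5)) = 75*(-20 + 1/(-8)) = 75*(-20 - 1/8) = 75*(-161/8) = -12075/8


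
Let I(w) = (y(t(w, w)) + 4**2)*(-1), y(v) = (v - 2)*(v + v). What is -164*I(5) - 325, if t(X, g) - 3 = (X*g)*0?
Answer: 3283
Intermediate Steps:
t(X, g) = 3 (t(X, g) = 3 + (X*g)*0 = 3 + 0 = 3)
y(v) = 2*v*(-2 + v) (y(v) = (-2 + v)*(2*v) = 2*v*(-2 + v))
I(w) = -22 (I(w) = (2*3*(-2 + 3) + 4**2)*(-1) = (2*3*1 + 16)*(-1) = (6 + 16)*(-1) = 22*(-1) = -22)
-164*I(5) - 325 = -164*(-22) - 325 = 3608 - 325 = 3283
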